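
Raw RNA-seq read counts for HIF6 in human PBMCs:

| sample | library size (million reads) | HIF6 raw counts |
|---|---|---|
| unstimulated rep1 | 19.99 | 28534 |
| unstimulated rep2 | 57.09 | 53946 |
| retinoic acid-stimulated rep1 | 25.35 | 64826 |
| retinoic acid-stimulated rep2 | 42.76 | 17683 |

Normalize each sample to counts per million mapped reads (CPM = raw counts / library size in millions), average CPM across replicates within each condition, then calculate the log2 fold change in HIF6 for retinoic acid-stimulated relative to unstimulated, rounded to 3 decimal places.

0.325

CPM(unstimulated rep1) = 28534 / 19.99 = 1427.4137
CPM(unstimulated rep2) = 53946 / 57.09 = 944.9291
CPM(retinoic acid-stimulated rep1) = 64826 / 25.35 = 2557.2387
CPM(retinoic acid-stimulated rep2) = 17683 / 42.76 = 413.5407
mean CPM(unstimulated) = 1186.1714; mean CPM(retinoic acid-stimulated) = 1485.3897
Fold change = 1485.3897 / 1186.1714 = 1.25226
log2(1.25226) = 0.3245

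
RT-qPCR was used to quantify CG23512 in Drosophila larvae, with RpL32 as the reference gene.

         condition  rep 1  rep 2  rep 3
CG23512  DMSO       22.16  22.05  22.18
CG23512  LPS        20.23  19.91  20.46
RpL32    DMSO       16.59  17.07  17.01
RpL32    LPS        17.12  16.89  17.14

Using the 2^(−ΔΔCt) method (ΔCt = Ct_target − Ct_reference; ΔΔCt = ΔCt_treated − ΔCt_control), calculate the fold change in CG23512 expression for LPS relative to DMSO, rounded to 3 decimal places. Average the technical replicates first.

4.257

Mean Ct: CG23512 DMSO 22.130; CG23512 LPS 20.200; RpL32 DMSO 16.890; RpL32 LPS 17.050
ΔCt(DMSO) = 22.130 − 16.890 = 5.240
ΔCt(LPS) = 20.200 − 17.050 = 3.150
ΔΔCt = 3.150 − 5.240 = -2.090
Fold change = 2^(−(-2.090)) = 2^2.090 = 4.2575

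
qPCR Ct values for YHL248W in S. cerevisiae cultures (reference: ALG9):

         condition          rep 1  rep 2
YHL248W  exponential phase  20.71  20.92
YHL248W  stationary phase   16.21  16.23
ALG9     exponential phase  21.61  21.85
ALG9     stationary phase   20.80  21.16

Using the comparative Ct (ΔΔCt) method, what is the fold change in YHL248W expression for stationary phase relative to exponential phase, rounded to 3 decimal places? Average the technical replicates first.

Mean Ct: YHL248W exponential phase 20.815; YHL248W stationary phase 16.220; ALG9 exponential phase 21.730; ALG9 stationary phase 20.980
ΔCt(exponential phase) = 20.815 − 21.730 = -0.915
ΔCt(stationary phase) = 16.220 − 20.980 = -4.760
ΔΔCt = -4.760 − (-0.915) = -3.845
Fold change = 2^(−(-3.845)) = 2^3.845 = 14.3701

14.370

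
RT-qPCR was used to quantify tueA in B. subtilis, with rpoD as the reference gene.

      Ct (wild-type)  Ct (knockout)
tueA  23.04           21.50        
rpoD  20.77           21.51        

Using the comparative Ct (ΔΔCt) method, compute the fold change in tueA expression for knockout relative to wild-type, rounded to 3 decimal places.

ΔCt(wild-type) = 23.040 − 20.770 = 2.270
ΔCt(knockout) = 21.500 − 21.510 = -0.010
ΔΔCt = -0.010 − 2.270 = -2.280
Fold change = 2^(−(-2.280)) = 2^2.280 = 4.8568

4.857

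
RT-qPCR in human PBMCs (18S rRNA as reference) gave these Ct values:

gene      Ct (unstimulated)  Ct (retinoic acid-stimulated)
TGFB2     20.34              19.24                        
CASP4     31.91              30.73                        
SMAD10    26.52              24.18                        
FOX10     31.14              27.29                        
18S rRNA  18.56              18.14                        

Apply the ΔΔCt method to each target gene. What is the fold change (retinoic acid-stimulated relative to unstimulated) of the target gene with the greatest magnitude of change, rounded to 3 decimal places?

TGFB2: ΔΔCt = (19.24−18.14) − (20.34−18.56) = 1.10 − 1.78 = -0.68; fold change = 2^0.68 = 1.602
CASP4: ΔΔCt = (30.73−18.14) − (31.91−18.56) = 12.59 − 13.35 = -0.76; fold change = 2^0.76 = 1.693
SMAD10: ΔΔCt = (24.18−18.14) − (26.52−18.56) = 6.04 − 7.96 = -1.92; fold change = 2^1.92 = 3.784
FOX10: ΔΔCt = (27.29−18.14) − (31.14−18.56) = 9.15 − 12.58 = -3.43; fold change = 2^3.43 = 10.778
FOX10 has the largest |ΔΔCt| = 3.43.

10.778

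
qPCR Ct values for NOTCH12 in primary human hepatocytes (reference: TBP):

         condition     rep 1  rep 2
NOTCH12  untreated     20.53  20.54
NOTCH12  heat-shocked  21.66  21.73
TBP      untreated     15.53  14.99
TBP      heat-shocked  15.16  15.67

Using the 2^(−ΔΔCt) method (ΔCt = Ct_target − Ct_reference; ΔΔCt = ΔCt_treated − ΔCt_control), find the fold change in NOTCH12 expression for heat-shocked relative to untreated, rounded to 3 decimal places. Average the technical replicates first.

0.498

Mean Ct: NOTCH12 untreated 20.535; NOTCH12 heat-shocked 21.695; TBP untreated 15.260; TBP heat-shocked 15.415
ΔCt(untreated) = 20.535 − 15.260 = 5.275
ΔCt(heat-shocked) = 21.695 − 15.415 = 6.280
ΔΔCt = 6.280 − 5.275 = 1.005
Fold change = 2^(−1.005) = 0.4983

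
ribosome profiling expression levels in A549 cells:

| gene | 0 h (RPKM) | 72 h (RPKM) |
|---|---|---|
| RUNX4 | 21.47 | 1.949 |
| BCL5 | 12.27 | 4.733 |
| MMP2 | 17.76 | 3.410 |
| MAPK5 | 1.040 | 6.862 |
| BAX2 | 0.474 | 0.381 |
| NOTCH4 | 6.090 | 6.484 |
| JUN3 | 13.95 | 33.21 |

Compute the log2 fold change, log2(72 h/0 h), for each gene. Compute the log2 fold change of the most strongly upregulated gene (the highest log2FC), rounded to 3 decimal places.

log2(1.949/21.47) = -3.462  (RUNX4)
log2(4.733/12.27) = -1.374  (BCL5)
log2(3.410/17.76) = -2.381  (MMP2)
log2(6.862/1.040) = 2.722  (MAPK5)
log2(0.381/0.474) = -0.315  (BAX2)
log2(6.484/6.090) = 0.090  (NOTCH4)
log2(33.21/13.95) = 1.251  (JUN3)
MAPK5 is most strongly upregulated.

2.722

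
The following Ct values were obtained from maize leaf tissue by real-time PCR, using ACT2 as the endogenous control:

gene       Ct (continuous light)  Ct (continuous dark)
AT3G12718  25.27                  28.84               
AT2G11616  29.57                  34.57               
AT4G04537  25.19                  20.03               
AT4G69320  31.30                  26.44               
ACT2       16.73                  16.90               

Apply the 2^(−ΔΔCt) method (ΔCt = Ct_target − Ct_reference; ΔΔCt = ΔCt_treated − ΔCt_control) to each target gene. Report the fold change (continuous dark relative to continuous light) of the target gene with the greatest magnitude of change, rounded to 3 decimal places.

40.224

AT3G12718: ΔΔCt = (28.84−16.90) − (25.27−16.73) = 11.94 − 8.54 = 3.40; fold change = 2^-3.40 = 0.095
AT2G11616: ΔΔCt = (34.57−16.90) − (29.57−16.73) = 17.67 − 12.84 = 4.83; fold change = 2^-4.83 = 0.035
AT4G04537: ΔΔCt = (20.03−16.90) − (25.19−16.73) = 3.13 − 8.46 = -5.33; fold change = 2^5.33 = 40.224
AT4G69320: ΔΔCt = (26.44−16.90) − (31.30−16.73) = 9.54 − 14.57 = -5.03; fold change = 2^5.03 = 32.672
AT4G04537 has the largest |ΔΔCt| = 5.33.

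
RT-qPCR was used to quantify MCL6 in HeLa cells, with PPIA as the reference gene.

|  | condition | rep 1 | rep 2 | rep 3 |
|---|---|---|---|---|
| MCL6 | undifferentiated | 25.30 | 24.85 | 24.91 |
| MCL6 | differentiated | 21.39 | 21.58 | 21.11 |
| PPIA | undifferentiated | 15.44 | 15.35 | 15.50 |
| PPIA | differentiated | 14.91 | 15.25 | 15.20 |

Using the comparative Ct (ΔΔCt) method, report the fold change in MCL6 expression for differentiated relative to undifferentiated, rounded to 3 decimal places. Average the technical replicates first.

10.196

Mean Ct: MCL6 undifferentiated 25.020; MCL6 differentiated 21.360; PPIA undifferentiated 15.430; PPIA differentiated 15.120
ΔCt(undifferentiated) = 25.020 − 15.430 = 9.590
ΔCt(differentiated) = 21.360 − 15.120 = 6.240
ΔΔCt = 6.240 − 9.590 = -3.350
Fold change = 2^(−(-3.350)) = 2^3.350 = 10.1965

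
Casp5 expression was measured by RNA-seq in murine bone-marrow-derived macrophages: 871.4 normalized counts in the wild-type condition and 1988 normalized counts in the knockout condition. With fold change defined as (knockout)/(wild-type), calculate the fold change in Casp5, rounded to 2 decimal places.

2.28

Fold change = 1988 / 871.4 = 2.281
Casp5 is upregulated.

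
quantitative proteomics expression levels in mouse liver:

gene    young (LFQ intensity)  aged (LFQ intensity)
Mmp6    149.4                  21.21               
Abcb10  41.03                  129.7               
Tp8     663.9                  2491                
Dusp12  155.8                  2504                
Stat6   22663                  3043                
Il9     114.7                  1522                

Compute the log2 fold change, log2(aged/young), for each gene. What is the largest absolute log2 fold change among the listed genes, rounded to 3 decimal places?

log2(21.21/149.4) = -2.816  (Mmp6)
log2(129.7/41.03) = 1.660  (Abcb10)
log2(2491/663.9) = 1.908  (Tp8)
log2(2504/155.8) = 4.006  (Dusp12)
log2(3043/22663) = -2.897  (Stat6)
log2(1522/114.7) = 3.730  (Il9)
The largest magnitude belongs to Dusp12.

4.006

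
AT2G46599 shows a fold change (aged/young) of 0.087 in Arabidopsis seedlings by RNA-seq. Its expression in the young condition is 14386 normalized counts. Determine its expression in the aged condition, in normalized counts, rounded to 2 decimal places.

1251.58

aged expression = 14386 × 0.087 = 1251.58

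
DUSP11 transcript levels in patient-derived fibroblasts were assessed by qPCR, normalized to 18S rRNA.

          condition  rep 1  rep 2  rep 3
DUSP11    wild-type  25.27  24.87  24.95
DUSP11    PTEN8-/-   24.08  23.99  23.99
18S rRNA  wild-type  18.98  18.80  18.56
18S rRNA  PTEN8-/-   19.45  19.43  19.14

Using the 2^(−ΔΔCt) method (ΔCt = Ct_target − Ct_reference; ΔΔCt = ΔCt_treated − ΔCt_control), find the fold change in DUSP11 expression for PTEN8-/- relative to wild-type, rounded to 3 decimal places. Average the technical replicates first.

2.969

Mean Ct: DUSP11 wild-type 25.030; DUSP11 PTEN8-/- 24.020; 18S rRNA wild-type 18.780; 18S rRNA PTEN8-/- 19.340
ΔCt(wild-type) = 25.030 − 18.780 = 6.250
ΔCt(PTEN8-/-) = 24.020 − 19.340 = 4.680
ΔΔCt = 4.680 − 6.250 = -1.570
Fold change = 2^(−(-1.570)) = 2^1.570 = 2.9690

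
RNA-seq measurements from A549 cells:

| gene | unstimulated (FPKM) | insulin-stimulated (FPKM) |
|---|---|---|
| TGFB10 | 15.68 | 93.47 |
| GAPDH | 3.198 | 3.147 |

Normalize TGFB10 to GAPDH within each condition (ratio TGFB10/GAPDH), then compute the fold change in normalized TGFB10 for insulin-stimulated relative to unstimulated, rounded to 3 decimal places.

6.058

TGFB10/GAPDH (unstimulated) = 15.68 / 3.198 = 4.9031
TGFB10/GAPDH (insulin-stimulated) = 93.47 / 3.147 = 29.701
Fold change = 29.701 / 4.9031 = 6.0577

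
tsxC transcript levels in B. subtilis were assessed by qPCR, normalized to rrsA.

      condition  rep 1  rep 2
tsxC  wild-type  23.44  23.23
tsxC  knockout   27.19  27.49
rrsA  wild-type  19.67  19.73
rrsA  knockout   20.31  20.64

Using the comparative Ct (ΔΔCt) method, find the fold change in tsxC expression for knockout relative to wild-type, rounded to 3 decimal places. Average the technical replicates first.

Mean Ct: tsxC wild-type 23.335; tsxC knockout 27.340; rrsA wild-type 19.700; rrsA knockout 20.475
ΔCt(wild-type) = 23.335 − 19.700 = 3.635
ΔCt(knockout) = 27.340 − 20.475 = 6.865
ΔΔCt = 6.865 − 3.635 = 3.230
Fold change = 2^(−3.230) = 0.1066

0.107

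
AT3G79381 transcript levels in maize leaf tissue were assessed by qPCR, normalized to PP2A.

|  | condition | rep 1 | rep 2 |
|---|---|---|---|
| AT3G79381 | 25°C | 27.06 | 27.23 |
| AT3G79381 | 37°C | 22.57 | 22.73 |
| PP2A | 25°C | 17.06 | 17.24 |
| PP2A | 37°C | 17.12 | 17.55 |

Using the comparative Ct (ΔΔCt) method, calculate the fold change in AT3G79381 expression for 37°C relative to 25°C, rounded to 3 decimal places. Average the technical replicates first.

25.634

Mean Ct: AT3G79381 25°C 27.145; AT3G79381 37°C 22.650; PP2A 25°C 17.150; PP2A 37°C 17.335
ΔCt(25°C) = 27.145 − 17.150 = 9.995
ΔCt(37°C) = 22.650 − 17.335 = 5.315
ΔΔCt = 5.315 − 9.995 = -4.680
Fold change = 2^(−(-4.680)) = 2^4.680 = 25.6342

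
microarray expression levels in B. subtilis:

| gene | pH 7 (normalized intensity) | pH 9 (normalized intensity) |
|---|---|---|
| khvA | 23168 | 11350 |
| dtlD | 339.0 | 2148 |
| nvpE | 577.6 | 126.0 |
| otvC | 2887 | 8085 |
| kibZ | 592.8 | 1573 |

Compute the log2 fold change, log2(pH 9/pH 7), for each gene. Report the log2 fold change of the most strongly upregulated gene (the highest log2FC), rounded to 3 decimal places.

2.664

log2(11350/23168) = -1.029  (khvA)
log2(2148/339.0) = 2.664  (dtlD)
log2(126.0/577.6) = -2.197  (nvpE)
log2(8085/2887) = 1.486  (otvC)
log2(1573/592.8) = 1.408  (kibZ)
dtlD is most strongly upregulated.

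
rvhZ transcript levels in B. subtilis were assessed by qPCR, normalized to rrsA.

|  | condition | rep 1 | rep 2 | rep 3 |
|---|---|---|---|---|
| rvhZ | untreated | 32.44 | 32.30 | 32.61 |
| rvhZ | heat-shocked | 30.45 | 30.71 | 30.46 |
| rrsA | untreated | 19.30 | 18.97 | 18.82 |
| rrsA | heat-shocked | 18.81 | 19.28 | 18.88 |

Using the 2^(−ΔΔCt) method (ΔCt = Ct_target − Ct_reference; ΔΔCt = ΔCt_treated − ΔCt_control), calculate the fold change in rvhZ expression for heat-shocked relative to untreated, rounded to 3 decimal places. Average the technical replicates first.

3.655

Mean Ct: rvhZ untreated 32.450; rvhZ heat-shocked 30.540; rrsA untreated 19.030; rrsA heat-shocked 18.990
ΔCt(untreated) = 32.450 − 19.030 = 13.420
ΔCt(heat-shocked) = 30.540 − 18.990 = 11.550
ΔΔCt = 11.550 − 13.420 = -1.870
Fold change = 2^(−(-1.870)) = 2^1.870 = 3.6553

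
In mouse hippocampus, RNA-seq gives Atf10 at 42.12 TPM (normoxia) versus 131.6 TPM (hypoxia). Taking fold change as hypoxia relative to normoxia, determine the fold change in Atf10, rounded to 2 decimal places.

3.12

Fold change = 131.6 / 42.12 = 3.124
Atf10 is upregulated.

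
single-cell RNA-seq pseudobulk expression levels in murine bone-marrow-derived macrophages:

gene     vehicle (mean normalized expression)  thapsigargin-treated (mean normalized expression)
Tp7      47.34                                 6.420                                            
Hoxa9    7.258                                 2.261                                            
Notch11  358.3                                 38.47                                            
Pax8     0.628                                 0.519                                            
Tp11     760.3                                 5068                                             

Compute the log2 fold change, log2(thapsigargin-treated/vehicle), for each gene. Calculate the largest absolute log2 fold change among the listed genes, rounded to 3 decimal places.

3.219

log2(6.420/47.34) = -2.882  (Tp7)
log2(2.261/7.258) = -1.683  (Hoxa9)
log2(38.47/358.3) = -3.219  (Notch11)
log2(0.519/0.628) = -0.275  (Pax8)
log2(5068/760.3) = 2.737  (Tp11)
The largest magnitude belongs to Notch11.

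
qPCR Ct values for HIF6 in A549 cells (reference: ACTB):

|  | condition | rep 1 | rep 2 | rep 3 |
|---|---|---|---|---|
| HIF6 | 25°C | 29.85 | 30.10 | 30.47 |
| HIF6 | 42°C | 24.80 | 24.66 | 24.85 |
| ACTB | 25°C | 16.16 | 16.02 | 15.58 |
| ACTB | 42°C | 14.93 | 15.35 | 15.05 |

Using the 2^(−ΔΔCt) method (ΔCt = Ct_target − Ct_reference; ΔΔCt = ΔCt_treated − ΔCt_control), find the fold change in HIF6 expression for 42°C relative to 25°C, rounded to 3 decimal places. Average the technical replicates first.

Mean Ct: HIF6 25°C 30.140; HIF6 42°C 24.770; ACTB 25°C 15.920; ACTB 42°C 15.110
ΔCt(25°C) = 30.140 − 15.920 = 14.220
ΔCt(42°C) = 24.770 − 15.110 = 9.660
ΔΔCt = 9.660 − 14.220 = -4.560
Fold change = 2^(−(-4.560)) = 2^4.560 = 23.5883

23.588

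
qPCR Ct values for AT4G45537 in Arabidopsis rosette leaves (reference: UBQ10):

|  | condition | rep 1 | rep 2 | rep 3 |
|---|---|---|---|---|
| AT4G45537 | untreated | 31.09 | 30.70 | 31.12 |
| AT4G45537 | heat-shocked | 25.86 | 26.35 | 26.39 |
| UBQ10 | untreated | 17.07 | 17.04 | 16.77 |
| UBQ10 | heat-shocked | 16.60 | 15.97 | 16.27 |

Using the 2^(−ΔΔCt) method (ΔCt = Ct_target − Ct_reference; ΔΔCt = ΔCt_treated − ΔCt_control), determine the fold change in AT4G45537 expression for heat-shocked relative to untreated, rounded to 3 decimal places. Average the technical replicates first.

17.030

Mean Ct: AT4G45537 untreated 30.970; AT4G45537 heat-shocked 26.200; UBQ10 untreated 16.960; UBQ10 heat-shocked 16.280
ΔCt(untreated) = 30.970 − 16.960 = 14.010
ΔCt(heat-shocked) = 26.200 − 16.280 = 9.920
ΔΔCt = 9.920 − 14.010 = -4.090
Fold change = 2^(−(-4.090)) = 2^4.090 = 17.0299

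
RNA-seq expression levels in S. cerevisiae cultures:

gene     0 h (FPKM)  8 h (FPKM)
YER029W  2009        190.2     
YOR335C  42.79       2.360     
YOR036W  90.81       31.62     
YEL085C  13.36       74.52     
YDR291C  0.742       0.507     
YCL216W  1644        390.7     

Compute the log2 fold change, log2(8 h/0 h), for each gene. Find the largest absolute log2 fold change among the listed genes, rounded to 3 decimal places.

4.180

log2(190.2/2009) = -3.401  (YER029W)
log2(2.360/42.79) = -4.180  (YOR335C)
log2(31.62/90.81) = -1.522  (YOR036W)
log2(74.52/13.36) = 2.480  (YEL085C)
log2(0.507/0.742) = -0.549  (YDR291C)
log2(390.7/1644) = -2.073  (YCL216W)
The largest magnitude belongs to YOR335C.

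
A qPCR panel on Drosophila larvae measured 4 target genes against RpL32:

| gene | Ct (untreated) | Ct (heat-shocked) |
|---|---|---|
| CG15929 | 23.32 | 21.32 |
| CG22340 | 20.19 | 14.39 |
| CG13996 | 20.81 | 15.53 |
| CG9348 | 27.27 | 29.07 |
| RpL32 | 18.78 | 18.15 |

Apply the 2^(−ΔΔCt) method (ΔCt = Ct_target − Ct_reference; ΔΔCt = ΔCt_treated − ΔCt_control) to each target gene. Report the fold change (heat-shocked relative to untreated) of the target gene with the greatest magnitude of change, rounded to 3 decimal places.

CG15929: ΔΔCt = (21.32−18.15) − (23.32−18.78) = 3.17 − 4.54 = -1.37; fold change = 2^1.37 = 2.585
CG22340: ΔΔCt = (14.39−18.15) − (20.19−18.78) = -3.76 − 1.41 = -5.17; fold change = 2^5.17 = 36.002
CG13996: ΔΔCt = (15.53−18.15) − (20.81−18.78) = -2.62 − 2.03 = -4.65; fold change = 2^4.65 = 25.107
CG9348: ΔΔCt = (29.07−18.15) − (27.27−18.78) = 10.92 − 8.49 = 2.43; fold change = 2^-2.43 = 0.186
CG22340 has the largest |ΔΔCt| = 5.17.

36.002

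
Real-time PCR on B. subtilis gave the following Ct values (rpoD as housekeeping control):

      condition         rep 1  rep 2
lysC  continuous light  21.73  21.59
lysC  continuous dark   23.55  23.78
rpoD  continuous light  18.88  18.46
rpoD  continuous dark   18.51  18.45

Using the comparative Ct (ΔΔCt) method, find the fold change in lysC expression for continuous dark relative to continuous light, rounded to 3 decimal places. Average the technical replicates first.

0.218

Mean Ct: lysC continuous light 21.660; lysC continuous dark 23.665; rpoD continuous light 18.670; rpoD continuous dark 18.480
ΔCt(continuous light) = 21.660 − 18.670 = 2.990
ΔCt(continuous dark) = 23.665 − 18.480 = 5.185
ΔΔCt = 5.185 − 2.990 = 2.195
Fold change = 2^(−2.195) = 0.2184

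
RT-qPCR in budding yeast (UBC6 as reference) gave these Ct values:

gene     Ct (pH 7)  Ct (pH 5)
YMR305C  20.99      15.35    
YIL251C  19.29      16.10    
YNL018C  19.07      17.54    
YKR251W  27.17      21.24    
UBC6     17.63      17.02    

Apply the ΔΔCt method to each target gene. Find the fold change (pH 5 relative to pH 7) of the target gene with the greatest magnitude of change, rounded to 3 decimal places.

39.947

YMR305C: ΔΔCt = (15.35−17.02) − (20.99−17.63) = -1.67 − 3.36 = -5.03; fold change = 2^5.03 = 32.672
YIL251C: ΔΔCt = (16.10−17.02) − (19.29−17.63) = -0.92 − 1.66 = -2.58; fold change = 2^2.58 = 5.979
YNL018C: ΔΔCt = (17.54−17.02) − (19.07−17.63) = 0.52 − 1.44 = -0.92; fold change = 2^0.92 = 1.892
YKR251W: ΔΔCt = (21.24−17.02) − (27.17−17.63) = 4.22 − 9.54 = -5.32; fold change = 2^5.32 = 39.947
YKR251W has the largest |ΔΔCt| = 5.32.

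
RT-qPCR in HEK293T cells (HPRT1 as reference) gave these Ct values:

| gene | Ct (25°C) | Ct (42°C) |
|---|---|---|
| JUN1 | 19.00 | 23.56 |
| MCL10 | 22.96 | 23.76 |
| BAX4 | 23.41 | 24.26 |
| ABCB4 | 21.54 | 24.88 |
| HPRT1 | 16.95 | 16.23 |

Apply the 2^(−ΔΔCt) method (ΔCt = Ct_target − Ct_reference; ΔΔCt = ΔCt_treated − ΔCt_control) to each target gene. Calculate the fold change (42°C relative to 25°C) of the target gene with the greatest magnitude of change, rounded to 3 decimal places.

JUN1: ΔΔCt = (23.56−16.23) − (19.00−16.95) = 7.33 − 2.05 = 5.28; fold change = 2^-5.28 = 0.026
MCL10: ΔΔCt = (23.76−16.23) − (22.96−16.95) = 7.53 − 6.01 = 1.52; fold change = 2^-1.52 = 0.349
BAX4: ΔΔCt = (24.26−16.23) − (23.41−16.95) = 8.03 − 6.46 = 1.57; fold change = 2^-1.57 = 0.337
ABCB4: ΔΔCt = (24.88−16.23) − (21.54−16.95) = 8.65 − 4.59 = 4.06; fold change = 2^-4.06 = 0.060
JUN1 has the largest |ΔΔCt| = 5.28.

0.026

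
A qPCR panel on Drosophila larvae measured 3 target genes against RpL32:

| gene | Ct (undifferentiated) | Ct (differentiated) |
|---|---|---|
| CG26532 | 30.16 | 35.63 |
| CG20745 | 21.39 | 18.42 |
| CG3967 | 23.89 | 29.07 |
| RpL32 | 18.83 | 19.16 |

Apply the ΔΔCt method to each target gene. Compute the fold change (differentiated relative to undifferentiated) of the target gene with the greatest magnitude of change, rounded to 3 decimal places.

0.028

CG26532: ΔΔCt = (35.63−19.16) − (30.16−18.83) = 16.47 − 11.33 = 5.14; fold change = 2^-5.14 = 0.028
CG20745: ΔΔCt = (18.42−19.16) − (21.39−18.83) = -0.74 − 2.56 = -3.30; fold change = 2^3.30 = 9.849
CG3967: ΔΔCt = (29.07−19.16) − (23.89−18.83) = 9.91 − 5.06 = 4.85; fold change = 2^-4.85 = 0.035
CG26532 has the largest |ΔΔCt| = 5.14.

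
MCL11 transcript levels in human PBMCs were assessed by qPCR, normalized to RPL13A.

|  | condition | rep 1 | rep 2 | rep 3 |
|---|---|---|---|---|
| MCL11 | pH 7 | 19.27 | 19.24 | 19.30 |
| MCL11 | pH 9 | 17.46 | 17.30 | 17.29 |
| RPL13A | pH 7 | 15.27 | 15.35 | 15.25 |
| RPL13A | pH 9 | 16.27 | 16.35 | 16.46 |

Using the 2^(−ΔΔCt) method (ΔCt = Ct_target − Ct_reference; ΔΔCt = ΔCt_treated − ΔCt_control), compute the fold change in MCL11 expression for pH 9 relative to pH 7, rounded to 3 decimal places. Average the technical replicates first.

Mean Ct: MCL11 pH 7 19.270; MCL11 pH 9 17.350; RPL13A pH 7 15.290; RPL13A pH 9 16.360
ΔCt(pH 7) = 19.270 − 15.290 = 3.980
ΔCt(pH 9) = 17.350 − 16.360 = 0.990
ΔΔCt = 0.990 − 3.980 = -2.990
Fold change = 2^(−(-2.990)) = 2^2.990 = 7.9447

7.945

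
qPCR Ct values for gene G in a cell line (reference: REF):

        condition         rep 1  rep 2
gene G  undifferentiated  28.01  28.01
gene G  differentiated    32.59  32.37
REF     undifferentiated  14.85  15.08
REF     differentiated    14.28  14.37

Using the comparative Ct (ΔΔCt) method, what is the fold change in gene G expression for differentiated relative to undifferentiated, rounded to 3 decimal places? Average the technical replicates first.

Mean Ct: gene G undifferentiated 28.010; gene G differentiated 32.480; REF undifferentiated 14.965; REF differentiated 14.325
ΔCt(undifferentiated) = 28.010 − 14.965 = 13.045
ΔCt(differentiated) = 32.480 − 14.325 = 18.155
ΔΔCt = 18.155 − 13.045 = 5.110
Fold change = 2^(−5.110) = 0.0290

0.029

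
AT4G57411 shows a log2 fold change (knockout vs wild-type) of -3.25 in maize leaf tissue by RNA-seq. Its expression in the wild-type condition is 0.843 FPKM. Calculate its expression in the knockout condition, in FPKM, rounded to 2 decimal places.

0.09

Fold change = 2^(-3.25) = 0.1051
knockout expression = 0.843 × 0.1051 = 0.09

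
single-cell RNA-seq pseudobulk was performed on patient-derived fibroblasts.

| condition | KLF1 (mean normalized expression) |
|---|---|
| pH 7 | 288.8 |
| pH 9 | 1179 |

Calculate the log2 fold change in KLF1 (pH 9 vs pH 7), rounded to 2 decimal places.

Fold change = 1179 / 288.8 = 4.0824
log2(4.0824) = 2.029

2.03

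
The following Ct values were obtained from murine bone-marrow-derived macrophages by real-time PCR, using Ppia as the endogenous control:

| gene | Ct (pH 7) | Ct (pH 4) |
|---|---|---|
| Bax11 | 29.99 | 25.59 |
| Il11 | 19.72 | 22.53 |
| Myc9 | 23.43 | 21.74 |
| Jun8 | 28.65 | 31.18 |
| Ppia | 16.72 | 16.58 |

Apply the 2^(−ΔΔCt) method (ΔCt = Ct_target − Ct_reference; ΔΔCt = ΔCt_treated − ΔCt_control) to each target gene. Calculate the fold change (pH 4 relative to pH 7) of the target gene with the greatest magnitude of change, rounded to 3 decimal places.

19.160

Bax11: ΔΔCt = (25.59−16.58) − (29.99−16.72) = 9.01 − 13.27 = -4.26; fold change = 2^4.26 = 19.160
Il11: ΔΔCt = (22.53−16.58) − (19.72−16.72) = 5.95 − 3.00 = 2.95; fold change = 2^-2.95 = 0.129
Myc9: ΔΔCt = (21.74−16.58) − (23.43−16.72) = 5.16 − 6.71 = -1.55; fold change = 2^1.55 = 2.928
Jun8: ΔΔCt = (31.18−16.58) − (28.65−16.72) = 14.60 − 11.93 = 2.67; fold change = 2^-2.67 = 0.157
Bax11 has the largest |ΔΔCt| = 4.26.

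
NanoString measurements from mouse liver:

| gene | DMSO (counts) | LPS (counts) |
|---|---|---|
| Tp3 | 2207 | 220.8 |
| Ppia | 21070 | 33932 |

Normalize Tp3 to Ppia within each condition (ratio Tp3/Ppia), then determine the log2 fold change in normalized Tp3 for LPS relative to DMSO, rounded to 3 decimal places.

-4.009

Tp3/Ppia (DMSO) = 2207 / 21070 = 0.10475
Tp3/Ppia (LPS) = 220.8 / 33932 = 0.0065071
Fold change = 0.0065071 / 0.10475 = 0.0621
log2(0.0621) = -4.0087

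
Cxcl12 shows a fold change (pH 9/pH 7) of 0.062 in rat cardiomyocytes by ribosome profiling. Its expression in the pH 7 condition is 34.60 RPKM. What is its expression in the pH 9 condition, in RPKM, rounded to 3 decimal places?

2.145

pH 9 expression = 34.60 × 0.062 = 2.145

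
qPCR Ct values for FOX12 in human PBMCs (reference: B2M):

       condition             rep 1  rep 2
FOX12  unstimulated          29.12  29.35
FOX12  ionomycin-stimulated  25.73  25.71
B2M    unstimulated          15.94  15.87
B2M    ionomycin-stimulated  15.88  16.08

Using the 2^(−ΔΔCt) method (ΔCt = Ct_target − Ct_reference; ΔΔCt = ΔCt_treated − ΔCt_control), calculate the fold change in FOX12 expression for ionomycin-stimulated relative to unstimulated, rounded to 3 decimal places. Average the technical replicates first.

Mean Ct: FOX12 unstimulated 29.235; FOX12 ionomycin-stimulated 25.720; B2M unstimulated 15.905; B2M ionomycin-stimulated 15.980
ΔCt(unstimulated) = 29.235 − 15.905 = 13.330
ΔCt(ionomycin-stimulated) = 25.720 − 15.980 = 9.740
ΔΔCt = 9.740 − 13.330 = -3.590
Fold change = 2^(−(-3.590)) = 2^3.590 = 12.0420

12.042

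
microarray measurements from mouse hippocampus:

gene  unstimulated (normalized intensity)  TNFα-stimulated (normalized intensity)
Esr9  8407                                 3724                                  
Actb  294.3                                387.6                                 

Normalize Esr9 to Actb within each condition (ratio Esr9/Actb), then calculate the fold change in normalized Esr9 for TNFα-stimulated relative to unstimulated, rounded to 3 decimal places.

Esr9/Actb (unstimulated) = 8407 / 294.3 = 28.566
Esr9/Actb (TNFα-stimulated) = 3724 / 387.6 = 9.6078
Fold change = 9.6078 / 28.566 = 0.3363

0.336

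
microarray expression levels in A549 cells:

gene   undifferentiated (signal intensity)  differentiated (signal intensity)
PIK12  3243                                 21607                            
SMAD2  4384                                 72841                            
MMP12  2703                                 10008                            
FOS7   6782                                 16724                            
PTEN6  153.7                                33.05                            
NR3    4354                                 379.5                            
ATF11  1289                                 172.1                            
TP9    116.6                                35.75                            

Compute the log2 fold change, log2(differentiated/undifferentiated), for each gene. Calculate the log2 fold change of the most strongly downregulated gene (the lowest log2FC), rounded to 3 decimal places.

-3.520

log2(21607/3243) = 2.736  (PIK12)
log2(72841/4384) = 4.054  (SMAD2)
log2(10008/2703) = 1.889  (MMP12)
log2(16724/6782) = 1.302  (FOS7)
log2(33.05/153.7) = -2.217  (PTEN6)
log2(379.5/4354) = -3.520  (NR3)
log2(172.1/1289) = -2.905  (ATF11)
log2(35.75/116.6) = -1.706  (TP9)
NR3 is most strongly downregulated.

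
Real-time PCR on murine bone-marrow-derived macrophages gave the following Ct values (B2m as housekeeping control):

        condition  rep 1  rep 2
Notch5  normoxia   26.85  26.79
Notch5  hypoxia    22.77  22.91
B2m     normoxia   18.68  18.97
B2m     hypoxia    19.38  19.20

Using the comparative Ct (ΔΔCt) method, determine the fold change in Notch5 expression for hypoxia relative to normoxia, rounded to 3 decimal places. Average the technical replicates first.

21.781

Mean Ct: Notch5 normoxia 26.820; Notch5 hypoxia 22.840; B2m normoxia 18.825; B2m hypoxia 19.290
ΔCt(normoxia) = 26.820 − 18.825 = 7.995
ΔCt(hypoxia) = 22.840 − 19.290 = 3.550
ΔΔCt = 3.550 − 7.995 = -4.445
Fold change = 2^(−(-4.445)) = 2^4.445 = 21.7810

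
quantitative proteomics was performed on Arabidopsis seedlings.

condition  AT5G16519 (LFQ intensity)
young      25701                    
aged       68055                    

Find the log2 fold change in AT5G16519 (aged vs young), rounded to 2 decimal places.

Fold change = 68055 / 25701 = 2.6480
log2(2.6480) = 1.405

1.40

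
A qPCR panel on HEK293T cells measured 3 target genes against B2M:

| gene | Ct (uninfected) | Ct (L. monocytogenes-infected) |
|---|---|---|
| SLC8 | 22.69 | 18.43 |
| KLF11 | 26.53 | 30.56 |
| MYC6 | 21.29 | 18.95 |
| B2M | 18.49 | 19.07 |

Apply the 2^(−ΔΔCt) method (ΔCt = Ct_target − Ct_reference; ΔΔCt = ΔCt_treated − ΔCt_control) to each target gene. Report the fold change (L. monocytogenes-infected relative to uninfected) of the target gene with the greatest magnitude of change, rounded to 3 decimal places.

28.641

SLC8: ΔΔCt = (18.43−19.07) − (22.69−18.49) = -0.64 − 4.20 = -4.84; fold change = 2^4.84 = 28.641
KLF11: ΔΔCt = (30.56−19.07) − (26.53−18.49) = 11.49 − 8.04 = 3.45; fold change = 2^-3.45 = 0.092
MYC6: ΔΔCt = (18.95−19.07) − (21.29−18.49) = -0.12 − 2.80 = -2.92; fold change = 2^2.92 = 7.568
SLC8 has the largest |ΔΔCt| = 4.84.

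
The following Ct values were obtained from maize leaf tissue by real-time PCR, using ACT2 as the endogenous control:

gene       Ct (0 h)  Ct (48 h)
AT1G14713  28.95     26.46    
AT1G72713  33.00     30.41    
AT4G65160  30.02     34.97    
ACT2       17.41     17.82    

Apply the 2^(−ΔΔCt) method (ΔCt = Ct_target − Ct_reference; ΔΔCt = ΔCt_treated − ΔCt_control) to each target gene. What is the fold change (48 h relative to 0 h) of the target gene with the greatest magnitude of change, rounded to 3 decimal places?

0.043

AT1G14713: ΔΔCt = (26.46−17.82) − (28.95−17.41) = 8.64 − 11.54 = -2.90; fold change = 2^2.90 = 7.464
AT1G72713: ΔΔCt = (30.41−17.82) − (33.00−17.41) = 12.59 − 15.59 = -3.00; fold change = 2^3.00 = 8.000
AT4G65160: ΔΔCt = (34.97−17.82) − (30.02−17.41) = 17.15 − 12.61 = 4.54; fold change = 2^-4.54 = 0.043
AT4G65160 has the largest |ΔΔCt| = 4.54.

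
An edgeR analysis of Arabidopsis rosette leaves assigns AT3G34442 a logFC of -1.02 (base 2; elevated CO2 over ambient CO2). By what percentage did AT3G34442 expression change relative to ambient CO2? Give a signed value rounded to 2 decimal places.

-50.69%

Fold change = 2^(-1.02) = 0.4931
Percent change = (FC − 1) × 100% = (0.4931 − 1) × 100 = -50.69%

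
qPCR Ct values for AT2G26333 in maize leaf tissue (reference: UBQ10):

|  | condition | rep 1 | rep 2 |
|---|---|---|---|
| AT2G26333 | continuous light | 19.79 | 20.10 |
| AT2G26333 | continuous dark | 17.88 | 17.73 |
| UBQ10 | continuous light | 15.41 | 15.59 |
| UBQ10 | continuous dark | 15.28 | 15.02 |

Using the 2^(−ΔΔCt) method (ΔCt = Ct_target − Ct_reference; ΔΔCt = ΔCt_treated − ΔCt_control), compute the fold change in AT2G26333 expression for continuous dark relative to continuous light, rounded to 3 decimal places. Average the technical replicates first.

3.458

Mean Ct: AT2G26333 continuous light 19.945; AT2G26333 continuous dark 17.805; UBQ10 continuous light 15.500; UBQ10 continuous dark 15.150
ΔCt(continuous light) = 19.945 − 15.500 = 4.445
ΔCt(continuous dark) = 17.805 − 15.150 = 2.655
ΔΔCt = 2.655 − 4.445 = -1.790
Fold change = 2^(−(-1.790)) = 2^1.790 = 3.4581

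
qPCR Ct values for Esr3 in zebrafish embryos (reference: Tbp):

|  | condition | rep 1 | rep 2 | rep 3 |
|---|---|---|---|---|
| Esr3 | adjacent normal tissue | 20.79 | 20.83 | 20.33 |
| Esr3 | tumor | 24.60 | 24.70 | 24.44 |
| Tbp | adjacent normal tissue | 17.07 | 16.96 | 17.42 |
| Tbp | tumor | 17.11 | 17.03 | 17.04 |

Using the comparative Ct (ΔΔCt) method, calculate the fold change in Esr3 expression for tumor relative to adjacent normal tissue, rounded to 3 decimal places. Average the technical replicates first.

Mean Ct: Esr3 adjacent normal tissue 20.650; Esr3 tumor 24.580; Tbp adjacent normal tissue 17.150; Tbp tumor 17.060
ΔCt(adjacent normal tissue) = 20.650 − 17.150 = 3.500
ΔCt(tumor) = 24.580 − 17.060 = 7.520
ΔΔCt = 7.520 − 3.500 = 4.020
Fold change = 2^(−4.020) = 0.0616

0.062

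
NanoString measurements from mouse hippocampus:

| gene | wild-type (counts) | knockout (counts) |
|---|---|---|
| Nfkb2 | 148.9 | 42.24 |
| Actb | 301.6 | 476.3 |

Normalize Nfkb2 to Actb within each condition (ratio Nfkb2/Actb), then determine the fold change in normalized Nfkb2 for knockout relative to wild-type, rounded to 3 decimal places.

0.180

Nfkb2/Actb (wild-type) = 148.9 / 301.6 = 0.4937
Nfkb2/Actb (knockout) = 42.24 / 476.3 = 0.088684
Fold change = 0.088684 / 0.4937 = 0.1796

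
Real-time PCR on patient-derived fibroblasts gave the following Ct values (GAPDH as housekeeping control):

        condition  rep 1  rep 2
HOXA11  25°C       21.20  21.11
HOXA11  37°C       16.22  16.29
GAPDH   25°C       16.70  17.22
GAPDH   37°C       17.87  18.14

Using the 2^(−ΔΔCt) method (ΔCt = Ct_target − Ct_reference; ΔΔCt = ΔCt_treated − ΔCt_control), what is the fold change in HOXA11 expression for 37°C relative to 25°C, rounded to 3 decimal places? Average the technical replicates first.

61.606

Mean Ct: HOXA11 25°C 21.155; HOXA11 37°C 16.255; GAPDH 25°C 16.960; GAPDH 37°C 18.005
ΔCt(25°C) = 21.155 − 16.960 = 4.195
ΔCt(37°C) = 16.255 − 18.005 = -1.750
ΔΔCt = -1.750 − 4.195 = -5.945
Fold change = 2^(−(-5.945)) = 2^5.945 = 61.6060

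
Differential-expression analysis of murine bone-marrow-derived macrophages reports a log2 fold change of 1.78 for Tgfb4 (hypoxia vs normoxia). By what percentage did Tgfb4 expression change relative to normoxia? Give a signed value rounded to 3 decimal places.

243.426%

Fold change = 2^(1.78) = 3.4343
Percent change = (FC − 1) × 100% = (3.4343 − 1) × 100 = 243.426%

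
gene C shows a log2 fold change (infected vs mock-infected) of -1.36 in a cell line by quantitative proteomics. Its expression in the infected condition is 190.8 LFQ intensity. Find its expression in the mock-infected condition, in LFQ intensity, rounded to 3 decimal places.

Fold change = 2^(-1.36) = 0.3896
mock-infected expression = 190.8 / 0.3896 = 489.755

489.755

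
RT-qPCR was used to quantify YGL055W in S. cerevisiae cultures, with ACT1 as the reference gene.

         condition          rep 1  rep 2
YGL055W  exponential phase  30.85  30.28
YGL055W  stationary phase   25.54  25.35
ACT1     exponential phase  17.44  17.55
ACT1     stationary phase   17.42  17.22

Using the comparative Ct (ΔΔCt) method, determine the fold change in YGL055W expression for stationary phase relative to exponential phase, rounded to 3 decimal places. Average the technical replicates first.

Mean Ct: YGL055W exponential phase 30.565; YGL055W stationary phase 25.445; ACT1 exponential phase 17.495; ACT1 stationary phase 17.320
ΔCt(exponential phase) = 30.565 − 17.495 = 13.070
ΔCt(stationary phase) = 25.445 − 17.320 = 8.125
ΔΔCt = 8.125 − 13.070 = -4.945
Fold change = 2^(−(-4.945)) = 2^4.945 = 30.8030

30.803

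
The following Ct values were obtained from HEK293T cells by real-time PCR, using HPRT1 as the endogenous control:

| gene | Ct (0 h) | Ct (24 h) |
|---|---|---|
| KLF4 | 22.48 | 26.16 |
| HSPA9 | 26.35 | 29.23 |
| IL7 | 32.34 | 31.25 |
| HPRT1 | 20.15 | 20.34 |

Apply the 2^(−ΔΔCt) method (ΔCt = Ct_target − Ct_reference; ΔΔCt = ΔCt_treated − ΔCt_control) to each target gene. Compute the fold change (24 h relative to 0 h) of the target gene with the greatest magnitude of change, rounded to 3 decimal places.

0.089

KLF4: ΔΔCt = (26.16−20.34) − (22.48−20.15) = 5.82 − 2.33 = 3.49; fold change = 2^-3.49 = 0.089
HSPA9: ΔΔCt = (29.23−20.34) − (26.35−20.15) = 8.89 − 6.20 = 2.69; fold change = 2^-2.69 = 0.155
IL7: ΔΔCt = (31.25−20.34) − (32.34−20.15) = 10.91 − 12.19 = -1.28; fold change = 2^1.28 = 2.428
KLF4 has the largest |ΔΔCt| = 3.49.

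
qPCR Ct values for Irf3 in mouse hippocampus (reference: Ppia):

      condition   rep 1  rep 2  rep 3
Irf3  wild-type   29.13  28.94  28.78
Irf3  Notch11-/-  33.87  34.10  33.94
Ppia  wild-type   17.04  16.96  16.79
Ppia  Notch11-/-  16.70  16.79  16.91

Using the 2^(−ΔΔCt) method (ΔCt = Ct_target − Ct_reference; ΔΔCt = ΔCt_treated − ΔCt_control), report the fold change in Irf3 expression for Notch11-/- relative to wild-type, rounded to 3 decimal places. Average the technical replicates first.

0.028

Mean Ct: Irf3 wild-type 28.950; Irf3 Notch11-/- 33.970; Ppia wild-type 16.930; Ppia Notch11-/- 16.800
ΔCt(wild-type) = 28.950 − 16.930 = 12.020
ΔCt(Notch11-/-) = 33.970 − 16.800 = 17.170
ΔΔCt = 17.170 − 12.020 = 5.150
Fold change = 2^(−5.150) = 0.0282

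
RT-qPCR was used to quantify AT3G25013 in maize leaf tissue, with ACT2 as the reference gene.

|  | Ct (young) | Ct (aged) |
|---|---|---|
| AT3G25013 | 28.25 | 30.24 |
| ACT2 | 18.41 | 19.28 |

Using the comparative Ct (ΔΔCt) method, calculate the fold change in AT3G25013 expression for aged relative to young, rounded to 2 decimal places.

0.46

ΔCt(young) = 28.250 − 18.410 = 9.840
ΔCt(aged) = 30.240 − 19.280 = 10.960
ΔΔCt = 10.960 − 9.840 = 1.120
Fold change = 2^(−1.120) = 0.460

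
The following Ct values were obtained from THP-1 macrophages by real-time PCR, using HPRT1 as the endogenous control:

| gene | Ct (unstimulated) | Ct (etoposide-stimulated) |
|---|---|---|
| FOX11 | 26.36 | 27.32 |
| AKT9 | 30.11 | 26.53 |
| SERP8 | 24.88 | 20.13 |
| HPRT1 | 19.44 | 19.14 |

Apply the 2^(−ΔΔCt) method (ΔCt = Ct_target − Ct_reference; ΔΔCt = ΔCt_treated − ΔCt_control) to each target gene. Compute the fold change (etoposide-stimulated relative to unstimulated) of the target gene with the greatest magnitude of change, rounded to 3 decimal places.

FOX11: ΔΔCt = (27.32−19.14) − (26.36−19.44) = 8.18 − 6.92 = 1.26; fold change = 2^-1.26 = 0.418
AKT9: ΔΔCt = (26.53−19.14) − (30.11−19.44) = 7.39 − 10.67 = -3.28; fold change = 2^3.28 = 9.714
SERP8: ΔΔCt = (20.13−19.14) − (24.88−19.44) = 0.99 − 5.44 = -4.45; fold change = 2^4.45 = 21.857
SERP8 has the largest |ΔΔCt| = 4.45.

21.857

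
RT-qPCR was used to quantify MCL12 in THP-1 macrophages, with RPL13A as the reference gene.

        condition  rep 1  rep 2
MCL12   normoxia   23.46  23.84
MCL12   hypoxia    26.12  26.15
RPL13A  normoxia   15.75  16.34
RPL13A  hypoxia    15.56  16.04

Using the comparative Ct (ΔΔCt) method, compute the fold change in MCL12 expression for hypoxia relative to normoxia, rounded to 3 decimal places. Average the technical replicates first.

0.151

Mean Ct: MCL12 normoxia 23.650; MCL12 hypoxia 26.135; RPL13A normoxia 16.045; RPL13A hypoxia 15.800
ΔCt(normoxia) = 23.650 − 16.045 = 7.605
ΔCt(hypoxia) = 26.135 − 15.800 = 10.335
ΔΔCt = 10.335 − 7.605 = 2.730
Fold change = 2^(−2.730) = 0.1507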